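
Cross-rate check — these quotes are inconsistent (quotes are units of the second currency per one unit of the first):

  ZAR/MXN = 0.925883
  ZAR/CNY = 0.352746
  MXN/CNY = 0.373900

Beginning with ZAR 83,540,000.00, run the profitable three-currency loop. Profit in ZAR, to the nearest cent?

Profit: ZAR 1,582,622.15

Profitable loop is ZAR → CNY → MXN → ZAR:
ZAR 83,540,000.00 × 0.352746 = CNY 29,468,400.84
CNY 29,468,400.84 ÷ 0.373900 = MXN 78,813,588.77
MXN 78,813,588.77 ÷ 0.925883 = ZAR 85,122,622.15
Profit = ZAR 85,122,622.15 − ZAR 83,540,000.00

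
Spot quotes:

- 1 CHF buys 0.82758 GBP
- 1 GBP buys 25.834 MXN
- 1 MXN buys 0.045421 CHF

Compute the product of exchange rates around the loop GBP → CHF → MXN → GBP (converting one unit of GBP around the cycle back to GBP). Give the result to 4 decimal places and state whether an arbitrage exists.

1.0298 (arbitrage exists)

Around GBP → CHF → MXN → GBP: 1 ÷ 0.82758 ÷ 0.045421 ÷ 25.834 = 1.029773
Product > 1; profitable direction is GBP → CHF → MXN → GBP.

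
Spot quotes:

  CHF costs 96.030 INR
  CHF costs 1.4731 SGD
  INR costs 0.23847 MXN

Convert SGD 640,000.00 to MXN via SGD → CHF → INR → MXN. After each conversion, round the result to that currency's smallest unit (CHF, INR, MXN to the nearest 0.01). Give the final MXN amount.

MXN 9,949,206.14

SGD 640,000.00 ÷ 1.4731 = CHF 434,457.95
CHF 434,457.95 × 96.030 = INR 41,720,996.94
INR 41,720,996.94 × 0.23847 = MXN 9,949,206.14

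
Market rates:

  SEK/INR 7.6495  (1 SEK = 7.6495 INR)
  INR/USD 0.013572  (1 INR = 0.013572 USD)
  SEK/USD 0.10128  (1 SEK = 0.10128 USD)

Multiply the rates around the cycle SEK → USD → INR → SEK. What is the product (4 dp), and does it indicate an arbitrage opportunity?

0.9755 (arbitrage exists)

Around SEK → USD → INR → SEK: 1 × 0.10128 ÷ 0.013572 ÷ 7.6495 = 0.975544
Product < 1; profitable direction is SEK → INR → USD → SEK.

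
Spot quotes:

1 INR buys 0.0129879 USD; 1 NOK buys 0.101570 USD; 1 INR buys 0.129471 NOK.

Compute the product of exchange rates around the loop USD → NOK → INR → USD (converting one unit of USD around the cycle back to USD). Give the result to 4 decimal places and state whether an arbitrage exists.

Around USD → NOK → INR → USD: 1 ÷ 0.101570 ÷ 0.129471 × 0.0129879 = 0.987645
Product < 1; profitable direction is USD → INR → NOK → USD.

0.9876 (arbitrage exists)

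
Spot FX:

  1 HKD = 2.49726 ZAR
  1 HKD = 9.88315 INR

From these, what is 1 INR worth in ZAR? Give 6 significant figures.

1 INR ÷ 9.88315 = 0.101182 HKD
0.101182 HKD × 2.49726 = 0.252679 ZAR

INR/ZAR = 0.252679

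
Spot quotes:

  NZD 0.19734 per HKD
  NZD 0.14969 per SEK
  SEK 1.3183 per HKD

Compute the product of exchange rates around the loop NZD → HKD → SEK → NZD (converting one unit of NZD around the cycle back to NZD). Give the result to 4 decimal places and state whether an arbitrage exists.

Around NZD → HKD → SEK → NZD: 1 ÷ 0.19734 × 1.3183 × 0.14969 = 0.999981
Product ≈ 1 (deviation 0.002%, within rounding noise).

1.0000 (no arbitrage)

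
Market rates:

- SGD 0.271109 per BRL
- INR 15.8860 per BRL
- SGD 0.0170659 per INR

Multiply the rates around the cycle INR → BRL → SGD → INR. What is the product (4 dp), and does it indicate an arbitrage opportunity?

1.0000 (no arbitrage)

Around INR → BRL → SGD → INR: 1 ÷ 15.8860 × 0.271109 ÷ 0.0170659 = 1.000000
Product ≈ 1 (deviation 0.000%, within rounding noise).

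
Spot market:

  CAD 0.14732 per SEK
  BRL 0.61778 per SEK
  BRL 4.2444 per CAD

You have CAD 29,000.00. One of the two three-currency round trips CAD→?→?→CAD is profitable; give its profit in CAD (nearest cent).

Profitable loop is CAD → BRL → SEK → CAD:
CAD 29,000.00 × 4.2444 = BRL 123,087.60
BRL 123,087.60 ÷ 0.61778 = SEK 199,241.80
SEK 199,241.80 × 0.14732 = CAD 29,352.30
Profit = CAD 29,352.30 − CAD 29,000.00

Profit: CAD 352.30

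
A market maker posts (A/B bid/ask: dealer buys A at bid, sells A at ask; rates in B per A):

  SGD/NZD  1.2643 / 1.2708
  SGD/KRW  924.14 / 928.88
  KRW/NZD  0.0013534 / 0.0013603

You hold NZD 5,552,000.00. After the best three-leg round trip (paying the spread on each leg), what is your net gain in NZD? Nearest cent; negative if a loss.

Net profit: NZD 3,271.45

Best loop NZD → KRW → SGD → NZD:
NZD 5,552,000.00 ÷ 0.0013603 (buy KRW at ask) = KRW 4,081,452,621
KRW 4,081,452,621 ÷ 928.88 (buy SGD at ask) = SGD 4,393,950.37
SGD 4,393,950.37 × 1.2643 (sell SGD at bid) = NZD 5,555,271.45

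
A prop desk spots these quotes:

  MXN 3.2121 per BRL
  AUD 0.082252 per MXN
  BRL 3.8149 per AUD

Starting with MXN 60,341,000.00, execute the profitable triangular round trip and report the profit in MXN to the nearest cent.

Profitable loop is MXN → AUD → BRL → MXN:
MXN 60,341,000.00 × 0.082252 = AUD 4,963,167.93
AUD 4,963,167.93 × 3.8149 = BRL 18,933,989.34
BRL 18,933,989.34 × 3.2121 = MXN 60,817,867.17
Profit = MXN 60,817,867.17 − MXN 60,341,000.00

Profit: MXN 476,867.17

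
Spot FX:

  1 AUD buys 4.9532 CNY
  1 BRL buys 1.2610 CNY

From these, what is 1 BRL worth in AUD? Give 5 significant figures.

BRL/AUD = 0.25458

1 BRL × 1.2610 = 1.261 CNY
1.261 CNY ÷ 4.9532 = 0.254583 AUD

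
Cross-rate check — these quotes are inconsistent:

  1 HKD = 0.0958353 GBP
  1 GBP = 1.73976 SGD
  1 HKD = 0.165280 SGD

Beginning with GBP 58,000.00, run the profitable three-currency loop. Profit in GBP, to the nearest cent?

Profitable loop is GBP → SGD → HKD → GBP:
GBP 58,000.00 × 1.73976 = SGD 100,906.08
SGD 100,906.08 ÷ 0.165280 = HKD 610,515.97
HKD 610,515.97 × 0.0958353 = GBP 58,508.98
Profit = GBP 58,508.98 − GBP 58,000.00

Profit: GBP 508.98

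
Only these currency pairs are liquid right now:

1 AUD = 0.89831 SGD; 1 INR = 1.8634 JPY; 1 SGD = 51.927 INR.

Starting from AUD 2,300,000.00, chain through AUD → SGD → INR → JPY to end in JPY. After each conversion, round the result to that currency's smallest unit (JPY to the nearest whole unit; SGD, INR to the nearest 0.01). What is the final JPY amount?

JPY 199,918,689

AUD 2,300,000.00 × 0.89831 = SGD 2,066,113.00
SGD 2,066,113.00 × 51.927 = INR 107,287,049.75
INR 107,287,049.75 × 1.8634 = JPY 199,918,689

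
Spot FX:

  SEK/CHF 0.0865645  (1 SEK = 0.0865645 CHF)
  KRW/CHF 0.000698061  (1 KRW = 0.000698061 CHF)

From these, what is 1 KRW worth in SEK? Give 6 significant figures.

KRW/SEK = 0.00806406

1 KRW × 0.000698061 = 0.000698061 CHF
0.000698061 CHF ÷ 0.0865645 = 0.00806406 SEK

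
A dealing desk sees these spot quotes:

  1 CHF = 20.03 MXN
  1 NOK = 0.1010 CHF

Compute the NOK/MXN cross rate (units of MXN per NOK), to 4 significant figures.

NOK/MXN = 2.023

1 NOK × 0.1010 = 0.101 CHF
0.101 CHF × 20.03 = 2.02303 MXN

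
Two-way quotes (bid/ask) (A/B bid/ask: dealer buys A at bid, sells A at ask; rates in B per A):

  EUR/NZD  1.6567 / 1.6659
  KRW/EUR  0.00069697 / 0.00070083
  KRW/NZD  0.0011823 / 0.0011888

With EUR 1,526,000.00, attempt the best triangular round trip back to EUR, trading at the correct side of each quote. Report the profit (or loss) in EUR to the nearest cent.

Net profit: EUR 19,327.78

Best loop EUR → KRW → NZD → EUR:
EUR 1,526,000.00 ÷ 0.00070083 (buy KRW at ask) = KRW 2,177,418,204
KRW 2,177,418,204 × 0.0011823 (sell KRW at bid) = NZD 2,574,361.54
NZD 2,574,361.54 ÷ 1.6659 (buy EUR at ask) = EUR 1,545,327.78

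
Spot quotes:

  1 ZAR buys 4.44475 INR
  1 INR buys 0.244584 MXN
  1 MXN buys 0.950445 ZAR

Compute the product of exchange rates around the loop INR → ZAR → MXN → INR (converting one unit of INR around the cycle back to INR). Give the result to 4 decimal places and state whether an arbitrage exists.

0.9678 (arbitrage exists)

Around INR → ZAR → MXN → INR: 1 ÷ 4.44475 ÷ 0.950445 ÷ 0.244584 = 0.967827
Product < 1; profitable direction is INR → MXN → ZAR → INR.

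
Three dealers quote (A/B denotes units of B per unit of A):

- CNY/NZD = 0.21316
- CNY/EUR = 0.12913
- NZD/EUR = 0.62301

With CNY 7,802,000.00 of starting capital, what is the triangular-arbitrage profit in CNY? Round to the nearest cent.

Profitable loop is CNY → NZD → EUR → CNY:
CNY 7,802,000.00 × 0.21316 = NZD 1,663,074.32
NZD 1,663,074.32 × 0.62301 = EUR 1,036,111.93
EUR 1,036,111.93 ÷ 0.12913 = CNY 8,023,789.45
Profit = CNY 8,023,789.45 − CNY 7,802,000.00

Profit: CNY 221,789.45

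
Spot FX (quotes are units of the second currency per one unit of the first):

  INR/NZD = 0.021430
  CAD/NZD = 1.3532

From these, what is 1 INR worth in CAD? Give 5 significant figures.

1 INR × 0.021430 = 0.02143 NZD
0.02143 NZD ÷ 1.3532 = 0.0158365 CAD

INR/CAD = 0.015837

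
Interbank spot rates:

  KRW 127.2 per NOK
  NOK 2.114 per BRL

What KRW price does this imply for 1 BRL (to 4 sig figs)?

1 BRL × 2.114 = 2.114 NOK
2.114 NOK × 127.2 = 268.901 KRW

BRL/KRW = 268.9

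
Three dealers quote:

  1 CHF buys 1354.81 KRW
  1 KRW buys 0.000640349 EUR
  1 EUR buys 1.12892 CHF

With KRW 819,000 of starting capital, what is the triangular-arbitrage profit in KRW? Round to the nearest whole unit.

Profit: KRW 17,230

Profitable loop is KRW → CHF → EUR → KRW:
KRW 819,000 ÷ 1354.81 = CHF 604.51
CHF 604.51 ÷ 1.12892 = EUR 535.48
EUR 535.48 ÷ 0.000640349 = KRW 836,230
Profit = KRW 836,230 − KRW 819,000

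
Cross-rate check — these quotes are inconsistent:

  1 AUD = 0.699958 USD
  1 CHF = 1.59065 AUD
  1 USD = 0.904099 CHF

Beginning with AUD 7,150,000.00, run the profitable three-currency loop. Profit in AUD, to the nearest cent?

Profit: AUD 47,284.03

Profitable loop is AUD → USD → CHF → AUD:
AUD 7,150,000.00 × 0.699958 = USD 5,004,699.70
USD 5,004,699.70 × 0.904099 = CHF 4,524,743.99
CHF 4,524,743.99 × 1.59065 = AUD 7,197,284.03
Profit = AUD 7,197,284.03 − AUD 7,150,000.00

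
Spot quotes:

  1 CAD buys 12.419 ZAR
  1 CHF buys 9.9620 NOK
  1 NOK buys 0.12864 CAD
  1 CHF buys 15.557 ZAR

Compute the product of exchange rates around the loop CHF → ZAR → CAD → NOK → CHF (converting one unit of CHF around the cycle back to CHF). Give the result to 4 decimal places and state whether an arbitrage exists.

0.9775 (arbitrage exists)

Around CHF → ZAR → CAD → NOK → CHF: 1 × 15.557 ÷ 12.419 ÷ 0.12864 ÷ 9.9620 = 0.977500
Product < 1; profitable direction is CHF → NOK → CAD → ZAR → CHF.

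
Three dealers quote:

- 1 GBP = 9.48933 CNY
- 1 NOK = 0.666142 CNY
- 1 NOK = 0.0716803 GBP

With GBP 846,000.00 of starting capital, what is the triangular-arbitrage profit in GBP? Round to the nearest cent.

Profitable loop is GBP → CNY → NOK → GBP:
GBP 846,000.00 × 9.48933 = CNY 8,027,973.18
CNY 8,027,973.18 ÷ 0.666142 = NOK 12,051,444.26
NOK 12,051,444.26 × 0.0716803 = GBP 863,851.14
Profit = GBP 863,851.14 − GBP 846,000.00

Profit: GBP 17,851.14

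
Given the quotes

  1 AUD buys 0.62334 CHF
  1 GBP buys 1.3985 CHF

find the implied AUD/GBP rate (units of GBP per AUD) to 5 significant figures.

1 AUD × 0.62334 = 0.62334 CHF
0.62334 CHF ÷ 1.3985 = 0.44572 GBP

AUD/GBP = 0.44572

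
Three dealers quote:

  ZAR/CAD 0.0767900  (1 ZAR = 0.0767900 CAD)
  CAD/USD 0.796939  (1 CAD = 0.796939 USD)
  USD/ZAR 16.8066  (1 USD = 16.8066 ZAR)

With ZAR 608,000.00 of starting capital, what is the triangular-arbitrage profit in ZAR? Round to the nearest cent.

Profitable loop is ZAR → CAD → USD → ZAR:
ZAR 608,000.00 × 0.0767900 = CAD 46,688.32
CAD 46,688.32 × 0.796939 = USD 37,207.74
USD 37,207.74 × 16.8066 = ZAR 625,335.65
Profit = ZAR 625,335.65 − ZAR 608,000.00

Profit: ZAR 17,335.65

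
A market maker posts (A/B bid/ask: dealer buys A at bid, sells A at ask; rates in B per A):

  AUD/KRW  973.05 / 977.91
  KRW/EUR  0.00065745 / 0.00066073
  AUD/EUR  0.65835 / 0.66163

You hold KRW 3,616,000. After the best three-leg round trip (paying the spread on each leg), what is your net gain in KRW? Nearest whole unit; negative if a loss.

Net profit: KRW 68,362

Best loop KRW → AUD → EUR → KRW:
KRW 3,616,000 ÷ 977.91 (buy AUD at ask) = AUD 3,697.68
AUD 3,697.68 × 0.65835 (sell AUD at bid) = EUR 2,434.37
EUR 2,434.37 ÷ 0.00066073 (buy KRW at ask) = KRW 3,684,362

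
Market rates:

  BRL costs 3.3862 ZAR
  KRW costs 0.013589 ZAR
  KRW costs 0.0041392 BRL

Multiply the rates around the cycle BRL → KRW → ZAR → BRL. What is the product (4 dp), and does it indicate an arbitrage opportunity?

Around BRL → KRW → ZAR → BRL: 1 ÷ 0.0041392 × 0.013589 ÷ 3.3862 = 0.969524
Product < 1; profitable direction is BRL → ZAR → KRW → BRL.

0.9695 (arbitrage exists)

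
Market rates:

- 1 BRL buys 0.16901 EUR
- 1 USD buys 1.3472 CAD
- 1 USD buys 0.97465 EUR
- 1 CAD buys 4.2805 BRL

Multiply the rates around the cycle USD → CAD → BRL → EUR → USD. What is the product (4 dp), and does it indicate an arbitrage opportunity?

Around USD → CAD → BRL → EUR → USD: 1 × 1.3472 × 4.2805 × 0.16901 ÷ 0.97465 = 0.999978
Product ≈ 1 (deviation 0.002%, within rounding noise).

1.0000 (no arbitrage)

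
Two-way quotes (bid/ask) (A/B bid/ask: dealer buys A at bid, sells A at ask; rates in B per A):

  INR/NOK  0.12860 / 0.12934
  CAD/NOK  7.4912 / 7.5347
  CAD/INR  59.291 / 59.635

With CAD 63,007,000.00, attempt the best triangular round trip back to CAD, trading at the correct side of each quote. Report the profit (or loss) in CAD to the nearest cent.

Best loop CAD → INR → NOK → CAD:
CAD 63,007,000.00 × 59.291 (sell CAD at bid) = INR 3,735,748,037.00
INR 3,735,748,037.00 × 0.12860 (sell INR at bid) = NOK 480,417,197.56
NOK 480,417,197.56 ÷ 7.5347 (buy CAD at ask) = CAD 63,760,627.17

Net profit: CAD 753,627.17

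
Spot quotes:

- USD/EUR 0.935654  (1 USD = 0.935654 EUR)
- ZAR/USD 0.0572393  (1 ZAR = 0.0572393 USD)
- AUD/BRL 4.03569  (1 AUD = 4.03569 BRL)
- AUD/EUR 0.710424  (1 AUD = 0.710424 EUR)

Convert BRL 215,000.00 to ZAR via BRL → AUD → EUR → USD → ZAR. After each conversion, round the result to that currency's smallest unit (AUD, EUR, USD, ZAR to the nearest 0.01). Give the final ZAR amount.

ZAR 706,689.63

BRL 215,000.00 ÷ 4.03569 = AUD 53,274.66
AUD 53,274.66 × 0.710424 = EUR 37,847.60
EUR 37,847.60 ÷ 0.935654 = USD 40,450.42
USD 40,450.42 ÷ 0.0572393 = ZAR 706,689.63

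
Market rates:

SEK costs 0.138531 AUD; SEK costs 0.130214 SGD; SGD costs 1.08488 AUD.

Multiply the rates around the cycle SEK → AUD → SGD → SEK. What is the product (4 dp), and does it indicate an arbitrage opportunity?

Around SEK → AUD → SGD → SEK: 1 × 0.138531 ÷ 1.08488 ÷ 0.130214 = 0.980635
Product < 1; profitable direction is SEK → SGD → AUD → SEK.

0.9806 (arbitrage exists)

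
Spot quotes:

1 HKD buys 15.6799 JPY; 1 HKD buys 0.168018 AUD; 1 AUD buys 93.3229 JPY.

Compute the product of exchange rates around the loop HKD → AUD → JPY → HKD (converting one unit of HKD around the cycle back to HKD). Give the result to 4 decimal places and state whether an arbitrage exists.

Around HKD → AUD → JPY → HKD: 1 × 0.168018 × 93.3229 ÷ 15.6799 = 1.000002
Product ≈ 1 (deviation 0.000%, within rounding noise).

1.0000 (no arbitrage)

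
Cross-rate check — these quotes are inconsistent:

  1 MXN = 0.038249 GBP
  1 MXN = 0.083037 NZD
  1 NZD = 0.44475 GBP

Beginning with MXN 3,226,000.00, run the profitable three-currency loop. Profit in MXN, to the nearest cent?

Profit: MXN 115,156.67

Profitable loop is MXN → GBP → NZD → MXN:
MXN 3,226,000.00 × 0.038249 = GBP 123,391.27
GBP 123,391.27 ÷ 0.44475 = NZD 277,439.63
NZD 277,439.63 ÷ 0.083037 = MXN 3,341,156.67
Profit = MXN 3,341,156.67 − MXN 3,226,000.00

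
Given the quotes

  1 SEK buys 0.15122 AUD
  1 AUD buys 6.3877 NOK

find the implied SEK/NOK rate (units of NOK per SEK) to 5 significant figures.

1 SEK × 0.15122 = 0.15122 AUD
0.15122 AUD × 6.3877 = 0.965948 NOK

SEK/NOK = 0.96595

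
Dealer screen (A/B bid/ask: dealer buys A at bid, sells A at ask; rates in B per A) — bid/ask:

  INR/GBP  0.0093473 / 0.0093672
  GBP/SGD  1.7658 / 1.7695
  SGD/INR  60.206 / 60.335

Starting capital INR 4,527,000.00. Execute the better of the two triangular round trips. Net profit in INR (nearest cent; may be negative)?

Net result: INR -309.34 (no profitable arbitrage after spreads)

Best loop INR → SGD → GBP → INR:
INR 4,527,000.00 ÷ 60.335 (buy SGD at ask) = SGD 75,031.08
SGD 75,031.08 ÷ 1.7695 (buy GBP at ask) = GBP 42,402.42
GBP 42,402.42 ÷ 0.0093672 (buy INR at ask) = INR 4,526,690.66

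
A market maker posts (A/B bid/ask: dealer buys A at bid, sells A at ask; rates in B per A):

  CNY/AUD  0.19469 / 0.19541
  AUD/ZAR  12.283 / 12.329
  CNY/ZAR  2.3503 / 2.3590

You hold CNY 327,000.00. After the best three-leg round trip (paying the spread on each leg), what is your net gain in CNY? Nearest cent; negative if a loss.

Best loop CNY → AUD → ZAR → CNY:
CNY 327,000.00 × 0.19469 (sell CNY at bid) = AUD 63,663.63
AUD 63,663.63 × 12.283 (sell AUD at bid) = ZAR 781,980.37
ZAR 781,980.37 ÷ 2.3590 (buy CNY at ask) = CNY 331,488.07

Net profit: CNY 4,488.07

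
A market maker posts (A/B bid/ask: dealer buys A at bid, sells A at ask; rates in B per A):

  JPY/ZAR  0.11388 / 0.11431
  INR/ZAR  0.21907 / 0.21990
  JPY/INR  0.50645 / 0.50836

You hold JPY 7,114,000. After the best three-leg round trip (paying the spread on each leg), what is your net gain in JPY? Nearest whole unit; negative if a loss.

Best loop JPY → ZAR → INR → JPY:
JPY 7,114,000 × 0.11388 (sell JPY at bid) = ZAR 810,142.32
ZAR 810,142.32 ÷ 0.21990 (buy INR at ask) = INR 3,684,139.70
INR 3,684,139.70 ÷ 0.50836 (buy JPY at ask) = JPY 7,247,108

Net profit: JPY 133,108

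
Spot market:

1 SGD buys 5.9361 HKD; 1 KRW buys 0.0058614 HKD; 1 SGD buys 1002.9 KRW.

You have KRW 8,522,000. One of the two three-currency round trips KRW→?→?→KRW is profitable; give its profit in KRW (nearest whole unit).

Profit: KRW 83,651

Profitable loop is KRW → SGD → HKD → KRW:
KRW 8,522,000 ÷ 1002.9 = SGD 8,497.36
SGD 8,497.36 × 5.9361 = HKD 50,441.16
HKD 50,441.16 ÷ 0.0058614 = KRW 8,605,651
Profit = KRW 8,605,651 − KRW 8,522,000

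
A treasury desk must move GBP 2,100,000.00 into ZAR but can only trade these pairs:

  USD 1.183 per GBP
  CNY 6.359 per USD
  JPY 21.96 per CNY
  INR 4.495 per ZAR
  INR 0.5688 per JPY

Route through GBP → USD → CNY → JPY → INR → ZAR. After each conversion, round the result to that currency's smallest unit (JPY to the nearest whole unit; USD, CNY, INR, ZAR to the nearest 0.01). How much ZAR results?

GBP 2,100,000.00 × 1.183 = USD 2,484,300.00
USD 2,484,300.00 × 6.359 = CNY 15,797,663.70
CNY 15,797,663.70 × 21.96 = JPY 346,916,695
JPY 346,916,695 × 0.5688 = INR 197,326,216.12
INR 197,326,216.12 ÷ 4.495 = ZAR 43,899,046.97

ZAR 43,899,046.97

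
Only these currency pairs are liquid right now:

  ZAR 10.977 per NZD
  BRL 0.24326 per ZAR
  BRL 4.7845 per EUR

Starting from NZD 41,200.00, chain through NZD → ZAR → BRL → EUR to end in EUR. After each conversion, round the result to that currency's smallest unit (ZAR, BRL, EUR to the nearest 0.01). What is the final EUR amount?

EUR 22,994.03

NZD 41,200.00 × 10.977 = ZAR 452,252.40
ZAR 452,252.40 × 0.24326 = BRL 110,014.92
BRL 110,014.92 ÷ 4.7845 = EUR 22,994.03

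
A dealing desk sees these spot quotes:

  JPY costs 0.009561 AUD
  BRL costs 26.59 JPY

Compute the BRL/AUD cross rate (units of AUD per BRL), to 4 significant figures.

BRL/AUD = 0.2542

1 BRL × 26.59 = 26.59 JPY
26.59 JPY × 0.009561 = 0.254227 AUD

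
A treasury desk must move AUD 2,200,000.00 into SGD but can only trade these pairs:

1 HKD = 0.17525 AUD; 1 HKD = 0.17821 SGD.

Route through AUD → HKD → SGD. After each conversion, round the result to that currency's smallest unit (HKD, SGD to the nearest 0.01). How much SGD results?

AUD 2,200,000.00 ÷ 0.17525 = HKD 12,553,495.01
HKD 12,553,495.01 × 0.17821 = SGD 2,237,158.35

SGD 2,237,158.35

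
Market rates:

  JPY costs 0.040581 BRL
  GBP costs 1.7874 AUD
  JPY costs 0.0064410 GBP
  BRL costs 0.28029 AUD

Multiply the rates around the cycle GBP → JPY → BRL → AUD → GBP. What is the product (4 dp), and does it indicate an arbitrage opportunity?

Around GBP → JPY → BRL → AUD → GBP: 1 ÷ 0.0064410 × 0.040581 × 0.28029 ÷ 1.7874 = 0.987996
Product < 1; profitable direction is GBP → AUD → BRL → JPY → GBP.

0.9880 (arbitrage exists)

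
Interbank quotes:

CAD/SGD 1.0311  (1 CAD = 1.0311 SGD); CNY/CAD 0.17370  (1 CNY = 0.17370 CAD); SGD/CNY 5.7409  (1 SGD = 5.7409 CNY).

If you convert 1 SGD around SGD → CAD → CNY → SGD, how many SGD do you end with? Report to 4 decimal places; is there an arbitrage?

Around SGD → CAD → CNY → SGD: 1 ÷ 1.0311 ÷ 0.17370 ÷ 5.7409 = 0.972567
Product < 1; profitable direction is SGD → CNY → CAD → SGD.

0.9726 (arbitrage exists)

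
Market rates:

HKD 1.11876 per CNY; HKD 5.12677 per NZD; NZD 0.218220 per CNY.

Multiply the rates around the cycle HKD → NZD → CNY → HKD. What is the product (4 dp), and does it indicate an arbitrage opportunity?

1.0000 (no arbitrage)

Around HKD → NZD → CNY → HKD: 1 ÷ 5.12677 ÷ 0.218220 × 1.11876 = 0.999997
Product ≈ 1 (deviation 0.000%, within rounding noise).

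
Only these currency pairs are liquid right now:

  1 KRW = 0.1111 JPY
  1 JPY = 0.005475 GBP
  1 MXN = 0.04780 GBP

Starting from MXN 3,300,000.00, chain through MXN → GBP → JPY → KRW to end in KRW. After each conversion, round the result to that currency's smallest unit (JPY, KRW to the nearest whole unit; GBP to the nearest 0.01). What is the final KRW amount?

MXN 3,300,000.00 × 0.04780 = GBP 157,740.00
GBP 157,740.00 ÷ 0.005475 = JPY 28,810,959
JPY 28,810,959 ÷ 0.1111 = KRW 259,324,563

KRW 259,324,563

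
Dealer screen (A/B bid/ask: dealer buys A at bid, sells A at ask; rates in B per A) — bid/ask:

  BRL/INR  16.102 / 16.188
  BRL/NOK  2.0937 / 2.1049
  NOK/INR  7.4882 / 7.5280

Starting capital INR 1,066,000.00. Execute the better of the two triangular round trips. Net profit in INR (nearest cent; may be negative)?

Best loop INR → NOK → BRL → INR:
INR 1,066,000.00 ÷ 7.5280 (buy NOK at ask) = NOK 141,604.68
NOK 141,604.68 ÷ 2.1049 (buy BRL at ask) = BRL 67,273.83
BRL 67,273.83 × 16.102 (sell BRL at bid) = INR 1,083,243.14

Net profit: INR 17,243.14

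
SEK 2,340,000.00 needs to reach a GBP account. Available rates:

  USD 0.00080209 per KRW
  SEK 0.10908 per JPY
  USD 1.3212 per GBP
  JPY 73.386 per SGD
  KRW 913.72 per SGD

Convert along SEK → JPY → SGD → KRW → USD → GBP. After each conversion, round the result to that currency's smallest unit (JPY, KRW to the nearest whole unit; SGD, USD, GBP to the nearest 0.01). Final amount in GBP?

SEK 2,340,000.00 ÷ 0.10908 = JPY 21,452,145
JPY 21,452,145 ÷ 73.386 = SGD 292,319.31
SGD 292,319.31 × 913.72 = KRW 267,098,000
KRW 267,098,000 × 0.00080209 = USD 214,236.63
USD 214,236.63 ÷ 1.3212 = GBP 162,153.07

GBP 162,153.07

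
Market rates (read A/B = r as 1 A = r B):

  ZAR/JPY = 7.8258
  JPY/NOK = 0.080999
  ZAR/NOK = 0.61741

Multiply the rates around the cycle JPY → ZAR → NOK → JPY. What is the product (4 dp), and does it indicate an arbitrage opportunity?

0.9740 (arbitrage exists)

Around JPY → ZAR → NOK → JPY: 1 ÷ 7.8258 × 0.61741 ÷ 0.080999 = 0.974014
Product < 1; profitable direction is JPY → NOK → ZAR → JPY.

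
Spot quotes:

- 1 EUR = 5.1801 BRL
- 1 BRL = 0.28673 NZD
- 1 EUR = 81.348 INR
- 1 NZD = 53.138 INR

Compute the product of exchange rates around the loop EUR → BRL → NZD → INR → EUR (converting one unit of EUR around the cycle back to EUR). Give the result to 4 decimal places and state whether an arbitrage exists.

0.9702 (arbitrage exists)

Around EUR → BRL → NZD → INR → EUR: 1 × 5.1801 × 0.28673 × 53.138 ÷ 81.348 = 0.970219
Product < 1; profitable direction is EUR → INR → NZD → BRL → EUR.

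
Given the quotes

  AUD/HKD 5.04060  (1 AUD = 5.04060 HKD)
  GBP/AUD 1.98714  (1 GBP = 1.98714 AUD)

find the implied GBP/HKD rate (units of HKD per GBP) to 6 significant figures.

1 GBP × 1.98714 = 1.98714 AUD
1.98714 AUD × 5.04060 = 10.0164 HKD

GBP/HKD = 10.0164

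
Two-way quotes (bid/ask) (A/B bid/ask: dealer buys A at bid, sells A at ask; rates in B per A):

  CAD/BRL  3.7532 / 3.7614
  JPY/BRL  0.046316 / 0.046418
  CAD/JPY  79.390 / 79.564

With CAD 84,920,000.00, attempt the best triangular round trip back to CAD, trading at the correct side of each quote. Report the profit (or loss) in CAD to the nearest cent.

Net profit: CAD 1,379,575.65

Best loop CAD → BRL → JPY → CAD:
CAD 84,920,000.00 × 3.7532 (sell CAD at bid) = BRL 318,721,744.00
BRL 318,721,744.00 ÷ 0.046418 (buy JPY at ask) = JPY 6,866,339,437
JPY 6,866,339,437 ÷ 79.564 (buy CAD at ask) = CAD 86,299,575.65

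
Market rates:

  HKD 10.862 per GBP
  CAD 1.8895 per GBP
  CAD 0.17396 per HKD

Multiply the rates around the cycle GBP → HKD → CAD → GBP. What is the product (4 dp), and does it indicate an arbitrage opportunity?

Around GBP → HKD → CAD → GBP: 1 × 10.862 × 0.17396 ÷ 1.8895 = 1.000028
Product ≈ 1 (deviation 0.003%, within rounding noise).

1.0000 (no arbitrage)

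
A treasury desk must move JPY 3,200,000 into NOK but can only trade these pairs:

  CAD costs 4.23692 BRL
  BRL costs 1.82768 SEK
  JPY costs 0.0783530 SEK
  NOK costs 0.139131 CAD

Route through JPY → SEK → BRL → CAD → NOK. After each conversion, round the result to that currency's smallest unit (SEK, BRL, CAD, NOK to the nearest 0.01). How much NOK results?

NOK 232,718.73

JPY 3,200,000 × 0.0783530 = SEK 250,729.60
SEK 250,729.60 ÷ 1.82768 = BRL 137,184.63
BRL 137,184.63 ÷ 4.23692 = CAD 32,378.39
CAD 32,378.39 ÷ 0.139131 = NOK 232,718.73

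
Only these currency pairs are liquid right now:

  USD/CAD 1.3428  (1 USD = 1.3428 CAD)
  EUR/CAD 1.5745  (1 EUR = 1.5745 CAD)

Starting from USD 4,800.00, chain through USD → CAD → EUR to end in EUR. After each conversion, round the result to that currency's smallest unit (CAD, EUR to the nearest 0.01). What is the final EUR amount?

USD 4,800.00 × 1.3428 = CAD 6,445.44
CAD 6,445.44 ÷ 1.5745 = EUR 4,093.64

EUR 4,093.64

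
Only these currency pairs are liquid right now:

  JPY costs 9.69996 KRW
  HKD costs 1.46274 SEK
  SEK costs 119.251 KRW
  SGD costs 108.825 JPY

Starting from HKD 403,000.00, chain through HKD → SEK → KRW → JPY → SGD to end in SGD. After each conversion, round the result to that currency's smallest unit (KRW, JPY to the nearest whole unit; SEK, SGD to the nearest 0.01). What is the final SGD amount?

SGD 66,594.07

HKD 403,000.00 × 1.46274 = SEK 589,484.22
SEK 589,484.22 × 119.251 = KRW 70,296,583
KRW 70,296,583 ÷ 9.69996 = JPY 7,247,100
JPY 7,247,100 ÷ 108.825 = SGD 66,594.07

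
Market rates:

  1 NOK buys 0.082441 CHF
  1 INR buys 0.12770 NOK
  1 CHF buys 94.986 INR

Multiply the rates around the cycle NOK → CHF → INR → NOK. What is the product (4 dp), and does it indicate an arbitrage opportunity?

Around NOK → CHF → INR → NOK: 1 × 0.082441 × 94.986 × 0.12770 = 0.999986
Product ≈ 1 (deviation 0.001%, within rounding noise).

1.0000 (no arbitrage)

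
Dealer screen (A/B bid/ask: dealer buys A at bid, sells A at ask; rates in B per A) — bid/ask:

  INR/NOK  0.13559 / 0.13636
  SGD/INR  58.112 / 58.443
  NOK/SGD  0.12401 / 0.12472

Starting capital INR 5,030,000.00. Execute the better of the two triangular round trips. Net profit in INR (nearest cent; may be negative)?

Net profit: INR 30,720.93

Best loop INR → SGD → NOK → INR:
INR 5,030,000.00 ÷ 58.443 (buy SGD at ask) = SGD 86,066.77
SGD 86,066.77 ÷ 0.12472 (buy NOK at ask) = NOK 690,079.91
NOK 690,079.91 ÷ 0.13636 (buy INR at ask) = INR 5,060,720.93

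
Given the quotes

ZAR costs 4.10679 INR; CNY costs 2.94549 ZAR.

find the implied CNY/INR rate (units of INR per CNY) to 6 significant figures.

1 CNY × 2.94549 = 2.94549 ZAR
2.94549 ZAR × 4.10679 = 12.0965 INR

CNY/INR = 12.0965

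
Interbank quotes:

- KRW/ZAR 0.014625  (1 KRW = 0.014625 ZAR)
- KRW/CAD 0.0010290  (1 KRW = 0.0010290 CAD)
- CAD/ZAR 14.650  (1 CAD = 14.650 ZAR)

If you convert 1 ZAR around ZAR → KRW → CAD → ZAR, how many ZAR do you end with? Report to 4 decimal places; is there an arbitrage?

1.0308 (arbitrage exists)

Around ZAR → KRW → CAD → ZAR: 1 ÷ 0.014625 × 0.0010290 × 14.650 = 1.030759
Product > 1; profitable direction is ZAR → KRW → CAD → ZAR.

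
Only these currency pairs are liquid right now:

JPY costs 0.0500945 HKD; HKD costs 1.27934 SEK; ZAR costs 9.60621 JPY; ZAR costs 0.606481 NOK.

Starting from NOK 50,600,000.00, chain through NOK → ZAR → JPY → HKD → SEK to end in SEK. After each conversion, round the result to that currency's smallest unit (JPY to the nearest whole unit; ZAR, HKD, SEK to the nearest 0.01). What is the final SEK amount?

SEK 51,364,305.32

NOK 50,600,000.00 ÷ 0.606481 = ZAR 83,432,127.30
ZAR 83,432,127.30 × 9.60621 = JPY 801,466,536
JPY 801,466,536 × 0.0500945 = HKD 40,149,065.39
HKD 40,149,065.39 × 1.27934 = SEK 51,364,305.32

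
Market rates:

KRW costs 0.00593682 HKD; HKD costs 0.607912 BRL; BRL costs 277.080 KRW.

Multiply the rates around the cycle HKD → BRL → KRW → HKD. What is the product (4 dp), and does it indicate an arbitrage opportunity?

Around HKD → BRL → KRW → HKD: 1 × 0.607912 × 277.080 × 0.00593682 = 0.999999
Product ≈ 1 (deviation 0.000%, within rounding noise).

1.0000 (no arbitrage)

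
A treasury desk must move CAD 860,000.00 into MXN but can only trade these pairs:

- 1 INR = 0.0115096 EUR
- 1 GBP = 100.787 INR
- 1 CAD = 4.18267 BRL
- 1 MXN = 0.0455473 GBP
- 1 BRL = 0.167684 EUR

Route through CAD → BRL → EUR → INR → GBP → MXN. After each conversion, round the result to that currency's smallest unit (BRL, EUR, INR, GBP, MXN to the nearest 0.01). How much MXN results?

CAD 860,000.00 × 4.18267 = BRL 3,597,096.20
BRL 3,597,096.20 × 0.167684 = EUR 603,175.48
EUR 603,175.48 ÷ 0.0115096 = INR 52,406,293.88
INR 52,406,293.88 ÷ 100.787 = GBP 519,970.77
GBP 519,970.77 ÷ 0.0455473 = MXN 11,416,061.33

MXN 11,416,061.33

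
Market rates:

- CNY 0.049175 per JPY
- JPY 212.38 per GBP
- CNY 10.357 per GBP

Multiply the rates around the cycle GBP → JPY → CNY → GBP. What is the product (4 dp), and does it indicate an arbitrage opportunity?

Around GBP → JPY → CNY → GBP: 1 × 212.38 × 0.049175 ÷ 10.357 = 1.008380
Product > 1; profitable direction is GBP → JPY → CNY → GBP.

1.0084 (arbitrage exists)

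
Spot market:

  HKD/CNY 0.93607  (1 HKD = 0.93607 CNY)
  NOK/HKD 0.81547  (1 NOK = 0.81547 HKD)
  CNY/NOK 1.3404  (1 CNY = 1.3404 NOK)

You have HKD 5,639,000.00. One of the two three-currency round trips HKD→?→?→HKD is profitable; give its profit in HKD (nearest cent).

Profitable loop is HKD → CNY → NOK → HKD:
HKD 5,639,000.00 × 0.93607 = CNY 5,278,498.73
CNY 5,278,498.73 × 1.3404 = NOK 7,075,299.70
NOK 7,075,299.70 × 0.81547 = HKD 5,769,694.64
Profit = HKD 5,769,694.64 − HKD 5,639,000.00

Profit: HKD 130,694.64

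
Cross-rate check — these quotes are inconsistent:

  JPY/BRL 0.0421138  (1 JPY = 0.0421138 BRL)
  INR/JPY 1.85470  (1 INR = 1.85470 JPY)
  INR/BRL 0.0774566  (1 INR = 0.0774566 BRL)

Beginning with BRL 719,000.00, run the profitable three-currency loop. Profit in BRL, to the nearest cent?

Profitable loop is BRL → INR → JPY → BRL:
BRL 719,000.00 ÷ 0.0774566 = INR 9,282,617.62
INR 9,282,617.62 × 1.85470 = JPY 17,216,471
JPY 17,216,471 × 0.0421138 = BRL 725,051.01
Profit = BRL 725,051.01 − BRL 719,000.00

Profit: BRL 6,051.01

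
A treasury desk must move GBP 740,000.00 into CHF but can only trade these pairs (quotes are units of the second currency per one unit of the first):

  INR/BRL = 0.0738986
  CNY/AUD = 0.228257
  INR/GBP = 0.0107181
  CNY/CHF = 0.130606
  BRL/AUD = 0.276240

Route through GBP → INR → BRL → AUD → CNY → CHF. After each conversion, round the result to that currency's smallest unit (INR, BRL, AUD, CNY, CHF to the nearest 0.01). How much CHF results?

GBP 740,000.00 ÷ 0.0107181 = INR 69,042,087.68
INR 69,042,087.68 × 0.0738986 = BRL 5,102,113.62
BRL 5,102,113.62 × 0.276240 = AUD 1,409,407.87
AUD 1,409,407.87 ÷ 0.228257 = CNY 6,174,653.44
CNY 6,174,653.44 × 0.130606 = CHF 806,446.79

CHF 806,446.79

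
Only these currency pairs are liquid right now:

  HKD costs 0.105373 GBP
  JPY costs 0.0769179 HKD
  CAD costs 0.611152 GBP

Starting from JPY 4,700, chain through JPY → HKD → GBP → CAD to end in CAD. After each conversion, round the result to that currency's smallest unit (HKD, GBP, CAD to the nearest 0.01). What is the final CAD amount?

CAD 62.32

JPY 4,700 × 0.0769179 = HKD 361.51
HKD 361.51 × 0.105373 = GBP 38.09
GBP 38.09 ÷ 0.611152 = CAD 62.32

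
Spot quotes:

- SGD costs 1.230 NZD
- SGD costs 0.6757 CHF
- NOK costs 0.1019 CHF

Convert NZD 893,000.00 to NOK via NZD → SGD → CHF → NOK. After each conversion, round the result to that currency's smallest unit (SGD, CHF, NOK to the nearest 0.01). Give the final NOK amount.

NZD 893,000.00 ÷ 1.230 = SGD 726,016.26
SGD 726,016.26 × 0.6757 = CHF 490,569.19
CHF 490,569.19 ÷ 0.1019 = NOK 4,814,221.69

NOK 4,814,221.69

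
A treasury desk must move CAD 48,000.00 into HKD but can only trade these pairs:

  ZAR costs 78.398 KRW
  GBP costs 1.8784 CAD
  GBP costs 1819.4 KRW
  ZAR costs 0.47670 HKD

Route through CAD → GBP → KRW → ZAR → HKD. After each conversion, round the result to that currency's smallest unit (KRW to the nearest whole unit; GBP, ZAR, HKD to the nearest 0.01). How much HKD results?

HKD 282,697.18

CAD 48,000.00 ÷ 1.8784 = GBP 25,553.66
GBP 25,553.66 × 1819.4 = KRW 46,492,329
KRW 46,492,329 ÷ 78.398 = ZAR 593,029.53
ZAR 593,029.53 × 0.47670 = HKD 282,697.18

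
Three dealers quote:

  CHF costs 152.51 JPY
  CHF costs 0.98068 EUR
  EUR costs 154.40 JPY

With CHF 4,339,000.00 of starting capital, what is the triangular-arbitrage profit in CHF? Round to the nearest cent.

Profit: CHF 31,321.20

Profitable loop is CHF → JPY → EUR → CHF:
CHF 4,339,000.00 × 152.51 = JPY 661,740,890
JPY 661,740,890 ÷ 154.40 = EUR 4,285,886.59
EUR 4,285,886.59 ÷ 0.98068 = CHF 4,370,321.20
Profit = CHF 4,370,321.20 − CHF 4,339,000.00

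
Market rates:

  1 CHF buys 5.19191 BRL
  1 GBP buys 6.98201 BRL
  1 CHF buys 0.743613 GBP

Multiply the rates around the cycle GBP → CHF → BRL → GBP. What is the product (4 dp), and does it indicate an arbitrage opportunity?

1.0000 (no arbitrage)

Around GBP → CHF → BRL → GBP: 1 ÷ 0.743613 × 5.19191 ÷ 6.98201 = 0.999999
Product ≈ 1 (deviation 0.000%, within rounding noise).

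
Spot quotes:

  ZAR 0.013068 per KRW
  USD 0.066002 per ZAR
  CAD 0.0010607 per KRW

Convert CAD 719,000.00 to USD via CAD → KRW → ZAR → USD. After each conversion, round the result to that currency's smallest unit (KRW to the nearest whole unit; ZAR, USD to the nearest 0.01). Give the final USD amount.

CAD 719,000.00 ÷ 0.0010607 = KRW 677,854,247
KRW 677,854,247 × 0.013068 = ZAR 8,858,199.30
ZAR 8,858,199.30 × 0.066002 = USD 584,658.87

USD 584,658.87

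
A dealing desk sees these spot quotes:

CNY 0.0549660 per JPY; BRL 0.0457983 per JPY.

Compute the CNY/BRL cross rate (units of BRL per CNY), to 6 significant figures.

CNY/BRL = 0.833211

1 CNY ÷ 0.0549660 = 18.1931 JPY
18.1931 JPY × 0.0457983 = 0.833211 BRL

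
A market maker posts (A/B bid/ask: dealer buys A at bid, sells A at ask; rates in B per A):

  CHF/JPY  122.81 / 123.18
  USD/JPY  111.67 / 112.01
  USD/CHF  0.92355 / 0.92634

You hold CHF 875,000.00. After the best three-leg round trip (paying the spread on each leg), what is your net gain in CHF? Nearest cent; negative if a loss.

Best loop CHF → JPY → USD → CHF:
CHF 875,000.00 × 122.81 (sell CHF at bid) = JPY 107,458,750
JPY 107,458,750 ÷ 112.01 (buy USD at ask) = USD 959,367.47
USD 959,367.47 × 0.92355 (sell USD at bid) = CHF 886,023.82

Net profit: CHF 11,023.82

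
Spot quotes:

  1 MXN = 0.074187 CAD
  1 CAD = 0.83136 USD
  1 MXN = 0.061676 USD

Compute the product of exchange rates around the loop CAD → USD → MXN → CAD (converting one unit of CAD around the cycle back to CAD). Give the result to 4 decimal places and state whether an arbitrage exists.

1.0000 (no arbitrage)

Around CAD → USD → MXN → CAD: 1 × 0.83136 ÷ 0.061676 × 0.074187 = 1.000002
Product ≈ 1 (deviation 0.000%, within rounding noise).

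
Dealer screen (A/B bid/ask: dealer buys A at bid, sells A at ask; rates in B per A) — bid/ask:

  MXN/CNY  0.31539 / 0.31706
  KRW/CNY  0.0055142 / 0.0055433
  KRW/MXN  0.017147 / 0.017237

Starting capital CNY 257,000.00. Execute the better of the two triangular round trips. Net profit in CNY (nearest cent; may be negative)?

Net profit: CNY 2,305.96

Best loop CNY → MXN → KRW → CNY:
CNY 257,000.00 ÷ 0.31706 (buy MXN at ask) = MXN 810,572.13
MXN 810,572.13 ÷ 0.017237 (buy KRW at ask) = KRW 47,025,128
KRW 47,025,128 × 0.0055142 (sell KRW at bid) = CNY 259,305.96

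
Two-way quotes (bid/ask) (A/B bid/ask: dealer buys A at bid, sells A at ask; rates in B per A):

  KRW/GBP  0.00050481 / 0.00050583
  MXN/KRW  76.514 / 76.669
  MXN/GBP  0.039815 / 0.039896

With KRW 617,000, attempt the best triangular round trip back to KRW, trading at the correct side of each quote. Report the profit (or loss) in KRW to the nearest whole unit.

Net profit: KRW 16,443

Best loop KRW → MXN → GBP → KRW:
KRW 617,000 ÷ 76.669 (buy MXN at ask) = MXN 8,047.58
MXN 8,047.58 × 0.039815 (sell MXN at bid) = GBP 320.41
GBP 320.41 ÷ 0.00050583 (buy KRW at ask) = KRW 633,443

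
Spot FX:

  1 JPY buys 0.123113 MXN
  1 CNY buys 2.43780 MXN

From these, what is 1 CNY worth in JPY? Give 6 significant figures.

1 CNY × 2.43780 = 2.4378 MXN
2.4378 MXN ÷ 0.123113 = 19.8013 JPY

CNY/JPY = 19.8013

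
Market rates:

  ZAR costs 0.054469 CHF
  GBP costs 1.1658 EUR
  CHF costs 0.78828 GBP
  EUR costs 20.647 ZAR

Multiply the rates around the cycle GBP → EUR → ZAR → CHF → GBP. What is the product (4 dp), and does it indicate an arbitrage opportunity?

1.0335 (arbitrage exists)

Around GBP → EUR → ZAR → CHF → GBP: 1 × 1.1658 × 20.647 × 0.054469 × 0.78828 = 1.033501
Product > 1; profitable direction is GBP → EUR → ZAR → CHF → GBP.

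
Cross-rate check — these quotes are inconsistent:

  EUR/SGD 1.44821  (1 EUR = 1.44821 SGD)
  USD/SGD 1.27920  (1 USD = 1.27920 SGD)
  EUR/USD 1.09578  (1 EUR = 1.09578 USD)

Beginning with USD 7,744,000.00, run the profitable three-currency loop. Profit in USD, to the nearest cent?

Profit: USD 256,830.43

Profitable loop is USD → EUR → SGD → USD:
USD 7,744,000.00 ÷ 1.09578 = EUR 7,067,112.01
EUR 7,067,112.01 × 1.44821 = SGD 10,234,662.29
SGD 10,234,662.29 ÷ 1.27920 = USD 8,000,830.43
Profit = USD 8,000,830.43 − USD 7,744,000.00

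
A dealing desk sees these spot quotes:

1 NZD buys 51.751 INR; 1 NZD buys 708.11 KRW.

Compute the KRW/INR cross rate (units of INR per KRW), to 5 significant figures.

KRW/INR = 0.073083

1 KRW ÷ 708.11 = 0.00141221 NZD
0.00141221 NZD × 51.751 = 0.0730833 INR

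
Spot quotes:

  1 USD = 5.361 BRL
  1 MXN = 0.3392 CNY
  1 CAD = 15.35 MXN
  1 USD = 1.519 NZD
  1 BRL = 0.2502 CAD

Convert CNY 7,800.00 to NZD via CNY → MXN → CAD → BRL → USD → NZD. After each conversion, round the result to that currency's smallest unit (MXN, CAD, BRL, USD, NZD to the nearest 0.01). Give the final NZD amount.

CNY 7,800.00 ÷ 0.3392 = MXN 22,995.28
MXN 22,995.28 ÷ 15.35 = CAD 1,498.06
CAD 1,498.06 ÷ 0.2502 = BRL 5,987.45
BRL 5,987.45 ÷ 5.361 = USD 1,116.85
USD 1,116.85 × 1.519 = NZD 1,696.50

NZD 1,696.50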